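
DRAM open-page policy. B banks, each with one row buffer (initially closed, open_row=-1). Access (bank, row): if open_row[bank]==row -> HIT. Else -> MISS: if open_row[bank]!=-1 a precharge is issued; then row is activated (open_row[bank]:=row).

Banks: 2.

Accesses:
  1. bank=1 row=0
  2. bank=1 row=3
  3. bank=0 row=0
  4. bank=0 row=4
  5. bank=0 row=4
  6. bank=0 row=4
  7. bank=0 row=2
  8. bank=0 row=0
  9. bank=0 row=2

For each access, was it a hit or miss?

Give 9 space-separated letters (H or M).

Answer: M M M M H H M M M

Derivation:
Acc 1: bank1 row0 -> MISS (open row0); precharges=0
Acc 2: bank1 row3 -> MISS (open row3); precharges=1
Acc 3: bank0 row0 -> MISS (open row0); precharges=1
Acc 4: bank0 row4 -> MISS (open row4); precharges=2
Acc 5: bank0 row4 -> HIT
Acc 6: bank0 row4 -> HIT
Acc 7: bank0 row2 -> MISS (open row2); precharges=3
Acc 8: bank0 row0 -> MISS (open row0); precharges=4
Acc 9: bank0 row2 -> MISS (open row2); precharges=5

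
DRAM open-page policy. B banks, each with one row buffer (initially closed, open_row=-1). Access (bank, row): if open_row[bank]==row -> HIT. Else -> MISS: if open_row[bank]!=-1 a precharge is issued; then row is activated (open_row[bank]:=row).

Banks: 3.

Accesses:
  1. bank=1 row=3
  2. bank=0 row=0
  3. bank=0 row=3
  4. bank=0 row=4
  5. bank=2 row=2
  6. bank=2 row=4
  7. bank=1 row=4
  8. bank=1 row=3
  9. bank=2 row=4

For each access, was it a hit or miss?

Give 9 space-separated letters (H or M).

Answer: M M M M M M M M H

Derivation:
Acc 1: bank1 row3 -> MISS (open row3); precharges=0
Acc 2: bank0 row0 -> MISS (open row0); precharges=0
Acc 3: bank0 row3 -> MISS (open row3); precharges=1
Acc 4: bank0 row4 -> MISS (open row4); precharges=2
Acc 5: bank2 row2 -> MISS (open row2); precharges=2
Acc 6: bank2 row4 -> MISS (open row4); precharges=3
Acc 7: bank1 row4 -> MISS (open row4); precharges=4
Acc 8: bank1 row3 -> MISS (open row3); precharges=5
Acc 9: bank2 row4 -> HIT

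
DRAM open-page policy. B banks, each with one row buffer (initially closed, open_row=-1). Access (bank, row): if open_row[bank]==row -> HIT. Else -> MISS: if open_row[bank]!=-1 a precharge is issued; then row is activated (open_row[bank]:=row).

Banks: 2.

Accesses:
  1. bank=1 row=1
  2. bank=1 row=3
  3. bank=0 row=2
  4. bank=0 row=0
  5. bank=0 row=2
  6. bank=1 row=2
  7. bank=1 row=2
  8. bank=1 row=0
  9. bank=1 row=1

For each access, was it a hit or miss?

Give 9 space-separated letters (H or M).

Answer: M M M M M M H M M

Derivation:
Acc 1: bank1 row1 -> MISS (open row1); precharges=0
Acc 2: bank1 row3 -> MISS (open row3); precharges=1
Acc 3: bank0 row2 -> MISS (open row2); precharges=1
Acc 4: bank0 row0 -> MISS (open row0); precharges=2
Acc 5: bank0 row2 -> MISS (open row2); precharges=3
Acc 6: bank1 row2 -> MISS (open row2); precharges=4
Acc 7: bank1 row2 -> HIT
Acc 8: bank1 row0 -> MISS (open row0); precharges=5
Acc 9: bank1 row1 -> MISS (open row1); precharges=6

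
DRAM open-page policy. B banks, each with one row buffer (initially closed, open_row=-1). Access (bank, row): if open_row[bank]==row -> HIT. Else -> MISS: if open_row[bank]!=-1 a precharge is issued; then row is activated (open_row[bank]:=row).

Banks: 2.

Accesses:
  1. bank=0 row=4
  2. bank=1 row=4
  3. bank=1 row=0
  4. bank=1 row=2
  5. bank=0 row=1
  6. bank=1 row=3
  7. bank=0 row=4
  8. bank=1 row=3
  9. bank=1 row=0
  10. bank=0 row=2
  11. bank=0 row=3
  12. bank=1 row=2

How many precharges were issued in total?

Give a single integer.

Acc 1: bank0 row4 -> MISS (open row4); precharges=0
Acc 2: bank1 row4 -> MISS (open row4); precharges=0
Acc 3: bank1 row0 -> MISS (open row0); precharges=1
Acc 4: bank1 row2 -> MISS (open row2); precharges=2
Acc 5: bank0 row1 -> MISS (open row1); precharges=3
Acc 6: bank1 row3 -> MISS (open row3); precharges=4
Acc 7: bank0 row4 -> MISS (open row4); precharges=5
Acc 8: bank1 row3 -> HIT
Acc 9: bank1 row0 -> MISS (open row0); precharges=6
Acc 10: bank0 row2 -> MISS (open row2); precharges=7
Acc 11: bank0 row3 -> MISS (open row3); precharges=8
Acc 12: bank1 row2 -> MISS (open row2); precharges=9

Answer: 9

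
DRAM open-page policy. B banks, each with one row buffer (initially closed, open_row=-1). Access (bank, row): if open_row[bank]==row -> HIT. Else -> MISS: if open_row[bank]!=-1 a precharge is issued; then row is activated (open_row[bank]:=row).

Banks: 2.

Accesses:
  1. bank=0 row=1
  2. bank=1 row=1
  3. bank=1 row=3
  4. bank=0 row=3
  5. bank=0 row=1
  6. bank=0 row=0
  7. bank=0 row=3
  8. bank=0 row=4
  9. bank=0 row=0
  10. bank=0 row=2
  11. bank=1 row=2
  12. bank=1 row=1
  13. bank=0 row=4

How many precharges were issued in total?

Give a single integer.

Acc 1: bank0 row1 -> MISS (open row1); precharges=0
Acc 2: bank1 row1 -> MISS (open row1); precharges=0
Acc 3: bank1 row3 -> MISS (open row3); precharges=1
Acc 4: bank0 row3 -> MISS (open row3); precharges=2
Acc 5: bank0 row1 -> MISS (open row1); precharges=3
Acc 6: bank0 row0 -> MISS (open row0); precharges=4
Acc 7: bank0 row3 -> MISS (open row3); precharges=5
Acc 8: bank0 row4 -> MISS (open row4); precharges=6
Acc 9: bank0 row0 -> MISS (open row0); precharges=7
Acc 10: bank0 row2 -> MISS (open row2); precharges=8
Acc 11: bank1 row2 -> MISS (open row2); precharges=9
Acc 12: bank1 row1 -> MISS (open row1); precharges=10
Acc 13: bank0 row4 -> MISS (open row4); precharges=11

Answer: 11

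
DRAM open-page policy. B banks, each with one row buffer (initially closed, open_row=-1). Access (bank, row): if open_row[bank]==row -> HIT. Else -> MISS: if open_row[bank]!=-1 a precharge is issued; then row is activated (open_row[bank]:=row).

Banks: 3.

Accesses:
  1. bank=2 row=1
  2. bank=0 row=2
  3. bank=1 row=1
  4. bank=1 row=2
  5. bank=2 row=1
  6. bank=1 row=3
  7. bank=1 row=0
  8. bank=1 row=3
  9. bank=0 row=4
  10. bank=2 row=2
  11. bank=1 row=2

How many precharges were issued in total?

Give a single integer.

Answer: 7

Derivation:
Acc 1: bank2 row1 -> MISS (open row1); precharges=0
Acc 2: bank0 row2 -> MISS (open row2); precharges=0
Acc 3: bank1 row1 -> MISS (open row1); precharges=0
Acc 4: bank1 row2 -> MISS (open row2); precharges=1
Acc 5: bank2 row1 -> HIT
Acc 6: bank1 row3 -> MISS (open row3); precharges=2
Acc 7: bank1 row0 -> MISS (open row0); precharges=3
Acc 8: bank1 row3 -> MISS (open row3); precharges=4
Acc 9: bank0 row4 -> MISS (open row4); precharges=5
Acc 10: bank2 row2 -> MISS (open row2); precharges=6
Acc 11: bank1 row2 -> MISS (open row2); precharges=7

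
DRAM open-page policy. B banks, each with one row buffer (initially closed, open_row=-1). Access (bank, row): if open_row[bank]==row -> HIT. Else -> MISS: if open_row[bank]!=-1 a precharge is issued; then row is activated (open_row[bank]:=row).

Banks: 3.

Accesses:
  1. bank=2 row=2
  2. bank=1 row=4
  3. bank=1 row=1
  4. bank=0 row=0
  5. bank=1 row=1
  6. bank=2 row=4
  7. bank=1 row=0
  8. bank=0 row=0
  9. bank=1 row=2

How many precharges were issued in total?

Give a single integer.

Acc 1: bank2 row2 -> MISS (open row2); precharges=0
Acc 2: bank1 row4 -> MISS (open row4); precharges=0
Acc 3: bank1 row1 -> MISS (open row1); precharges=1
Acc 4: bank0 row0 -> MISS (open row0); precharges=1
Acc 5: bank1 row1 -> HIT
Acc 6: bank2 row4 -> MISS (open row4); precharges=2
Acc 7: bank1 row0 -> MISS (open row0); precharges=3
Acc 8: bank0 row0 -> HIT
Acc 9: bank1 row2 -> MISS (open row2); precharges=4

Answer: 4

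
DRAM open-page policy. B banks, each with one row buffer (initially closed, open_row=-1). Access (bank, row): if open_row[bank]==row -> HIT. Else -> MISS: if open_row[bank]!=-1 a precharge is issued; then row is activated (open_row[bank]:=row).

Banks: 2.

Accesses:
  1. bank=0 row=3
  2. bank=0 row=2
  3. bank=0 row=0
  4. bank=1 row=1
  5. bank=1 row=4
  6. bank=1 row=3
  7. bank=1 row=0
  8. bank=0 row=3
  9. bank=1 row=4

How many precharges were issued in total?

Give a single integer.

Answer: 7

Derivation:
Acc 1: bank0 row3 -> MISS (open row3); precharges=0
Acc 2: bank0 row2 -> MISS (open row2); precharges=1
Acc 3: bank0 row0 -> MISS (open row0); precharges=2
Acc 4: bank1 row1 -> MISS (open row1); precharges=2
Acc 5: bank1 row4 -> MISS (open row4); precharges=3
Acc 6: bank1 row3 -> MISS (open row3); precharges=4
Acc 7: bank1 row0 -> MISS (open row0); precharges=5
Acc 8: bank0 row3 -> MISS (open row3); precharges=6
Acc 9: bank1 row4 -> MISS (open row4); precharges=7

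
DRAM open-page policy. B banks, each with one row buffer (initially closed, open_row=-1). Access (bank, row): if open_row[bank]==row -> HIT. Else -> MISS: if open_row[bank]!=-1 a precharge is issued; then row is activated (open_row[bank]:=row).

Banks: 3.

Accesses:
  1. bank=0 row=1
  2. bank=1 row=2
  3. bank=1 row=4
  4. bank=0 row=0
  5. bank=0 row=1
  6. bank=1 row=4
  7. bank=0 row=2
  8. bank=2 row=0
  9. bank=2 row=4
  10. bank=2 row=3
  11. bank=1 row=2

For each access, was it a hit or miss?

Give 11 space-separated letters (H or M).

Answer: M M M M M H M M M M M

Derivation:
Acc 1: bank0 row1 -> MISS (open row1); precharges=0
Acc 2: bank1 row2 -> MISS (open row2); precharges=0
Acc 3: bank1 row4 -> MISS (open row4); precharges=1
Acc 4: bank0 row0 -> MISS (open row0); precharges=2
Acc 5: bank0 row1 -> MISS (open row1); precharges=3
Acc 6: bank1 row4 -> HIT
Acc 7: bank0 row2 -> MISS (open row2); precharges=4
Acc 8: bank2 row0 -> MISS (open row0); precharges=4
Acc 9: bank2 row4 -> MISS (open row4); precharges=5
Acc 10: bank2 row3 -> MISS (open row3); precharges=6
Acc 11: bank1 row2 -> MISS (open row2); precharges=7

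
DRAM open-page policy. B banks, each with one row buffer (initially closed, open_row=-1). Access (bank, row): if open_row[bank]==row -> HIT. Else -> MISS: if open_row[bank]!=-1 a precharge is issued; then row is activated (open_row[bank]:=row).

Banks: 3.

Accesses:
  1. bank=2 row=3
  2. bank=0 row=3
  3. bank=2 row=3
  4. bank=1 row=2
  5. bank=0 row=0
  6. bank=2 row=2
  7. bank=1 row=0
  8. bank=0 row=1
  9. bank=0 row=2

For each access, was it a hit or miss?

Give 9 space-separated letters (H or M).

Acc 1: bank2 row3 -> MISS (open row3); precharges=0
Acc 2: bank0 row3 -> MISS (open row3); precharges=0
Acc 3: bank2 row3 -> HIT
Acc 4: bank1 row2 -> MISS (open row2); precharges=0
Acc 5: bank0 row0 -> MISS (open row0); precharges=1
Acc 6: bank2 row2 -> MISS (open row2); precharges=2
Acc 7: bank1 row0 -> MISS (open row0); precharges=3
Acc 8: bank0 row1 -> MISS (open row1); precharges=4
Acc 9: bank0 row2 -> MISS (open row2); precharges=5

Answer: M M H M M M M M M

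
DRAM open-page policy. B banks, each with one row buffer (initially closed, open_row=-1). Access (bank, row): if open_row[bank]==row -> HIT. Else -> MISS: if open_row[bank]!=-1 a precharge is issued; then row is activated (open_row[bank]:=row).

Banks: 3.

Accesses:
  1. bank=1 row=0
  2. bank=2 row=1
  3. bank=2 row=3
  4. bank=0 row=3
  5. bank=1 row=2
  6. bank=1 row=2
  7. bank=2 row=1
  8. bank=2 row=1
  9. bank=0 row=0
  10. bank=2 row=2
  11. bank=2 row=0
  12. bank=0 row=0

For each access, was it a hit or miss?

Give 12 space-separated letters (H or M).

Acc 1: bank1 row0 -> MISS (open row0); precharges=0
Acc 2: bank2 row1 -> MISS (open row1); precharges=0
Acc 3: bank2 row3 -> MISS (open row3); precharges=1
Acc 4: bank0 row3 -> MISS (open row3); precharges=1
Acc 5: bank1 row2 -> MISS (open row2); precharges=2
Acc 6: bank1 row2 -> HIT
Acc 7: bank2 row1 -> MISS (open row1); precharges=3
Acc 8: bank2 row1 -> HIT
Acc 9: bank0 row0 -> MISS (open row0); precharges=4
Acc 10: bank2 row2 -> MISS (open row2); precharges=5
Acc 11: bank2 row0 -> MISS (open row0); precharges=6
Acc 12: bank0 row0 -> HIT

Answer: M M M M M H M H M M M H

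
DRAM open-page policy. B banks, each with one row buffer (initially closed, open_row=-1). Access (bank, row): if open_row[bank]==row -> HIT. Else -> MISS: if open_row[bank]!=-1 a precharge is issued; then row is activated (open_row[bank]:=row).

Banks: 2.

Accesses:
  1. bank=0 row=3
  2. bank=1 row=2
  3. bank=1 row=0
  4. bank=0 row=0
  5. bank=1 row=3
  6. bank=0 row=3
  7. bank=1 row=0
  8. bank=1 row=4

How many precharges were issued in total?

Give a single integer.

Acc 1: bank0 row3 -> MISS (open row3); precharges=0
Acc 2: bank1 row2 -> MISS (open row2); precharges=0
Acc 3: bank1 row0 -> MISS (open row0); precharges=1
Acc 4: bank0 row0 -> MISS (open row0); precharges=2
Acc 5: bank1 row3 -> MISS (open row3); precharges=3
Acc 6: bank0 row3 -> MISS (open row3); precharges=4
Acc 7: bank1 row0 -> MISS (open row0); precharges=5
Acc 8: bank1 row4 -> MISS (open row4); precharges=6

Answer: 6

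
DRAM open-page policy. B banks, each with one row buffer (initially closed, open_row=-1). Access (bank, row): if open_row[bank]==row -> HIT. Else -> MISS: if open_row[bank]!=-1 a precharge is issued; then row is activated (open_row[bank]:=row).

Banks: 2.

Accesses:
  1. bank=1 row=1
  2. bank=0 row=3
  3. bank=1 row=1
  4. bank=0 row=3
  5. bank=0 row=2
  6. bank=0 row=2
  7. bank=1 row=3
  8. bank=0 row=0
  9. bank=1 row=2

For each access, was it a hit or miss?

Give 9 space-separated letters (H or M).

Answer: M M H H M H M M M

Derivation:
Acc 1: bank1 row1 -> MISS (open row1); precharges=0
Acc 2: bank0 row3 -> MISS (open row3); precharges=0
Acc 3: bank1 row1 -> HIT
Acc 4: bank0 row3 -> HIT
Acc 5: bank0 row2 -> MISS (open row2); precharges=1
Acc 6: bank0 row2 -> HIT
Acc 7: bank1 row3 -> MISS (open row3); precharges=2
Acc 8: bank0 row0 -> MISS (open row0); precharges=3
Acc 9: bank1 row2 -> MISS (open row2); precharges=4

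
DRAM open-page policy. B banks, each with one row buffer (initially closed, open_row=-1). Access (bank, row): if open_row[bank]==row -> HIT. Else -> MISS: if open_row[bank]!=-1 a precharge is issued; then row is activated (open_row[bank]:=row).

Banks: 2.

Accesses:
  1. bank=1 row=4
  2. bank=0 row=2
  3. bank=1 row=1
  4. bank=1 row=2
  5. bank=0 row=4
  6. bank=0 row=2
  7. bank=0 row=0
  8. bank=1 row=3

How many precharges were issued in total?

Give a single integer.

Answer: 6

Derivation:
Acc 1: bank1 row4 -> MISS (open row4); precharges=0
Acc 2: bank0 row2 -> MISS (open row2); precharges=0
Acc 3: bank1 row1 -> MISS (open row1); precharges=1
Acc 4: bank1 row2 -> MISS (open row2); precharges=2
Acc 5: bank0 row4 -> MISS (open row4); precharges=3
Acc 6: bank0 row2 -> MISS (open row2); precharges=4
Acc 7: bank0 row0 -> MISS (open row0); precharges=5
Acc 8: bank1 row3 -> MISS (open row3); precharges=6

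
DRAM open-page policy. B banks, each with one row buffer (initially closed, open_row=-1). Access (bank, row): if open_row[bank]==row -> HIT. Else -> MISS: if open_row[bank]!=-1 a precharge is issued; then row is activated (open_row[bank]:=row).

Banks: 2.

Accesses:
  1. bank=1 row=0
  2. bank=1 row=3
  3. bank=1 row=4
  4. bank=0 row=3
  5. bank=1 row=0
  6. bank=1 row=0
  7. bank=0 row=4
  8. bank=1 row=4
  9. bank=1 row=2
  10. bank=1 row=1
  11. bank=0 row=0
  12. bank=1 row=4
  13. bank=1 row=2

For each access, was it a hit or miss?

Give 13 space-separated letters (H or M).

Acc 1: bank1 row0 -> MISS (open row0); precharges=0
Acc 2: bank1 row3 -> MISS (open row3); precharges=1
Acc 3: bank1 row4 -> MISS (open row4); precharges=2
Acc 4: bank0 row3 -> MISS (open row3); precharges=2
Acc 5: bank1 row0 -> MISS (open row0); precharges=3
Acc 6: bank1 row0 -> HIT
Acc 7: bank0 row4 -> MISS (open row4); precharges=4
Acc 8: bank1 row4 -> MISS (open row4); precharges=5
Acc 9: bank1 row2 -> MISS (open row2); precharges=6
Acc 10: bank1 row1 -> MISS (open row1); precharges=7
Acc 11: bank0 row0 -> MISS (open row0); precharges=8
Acc 12: bank1 row4 -> MISS (open row4); precharges=9
Acc 13: bank1 row2 -> MISS (open row2); precharges=10

Answer: M M M M M H M M M M M M M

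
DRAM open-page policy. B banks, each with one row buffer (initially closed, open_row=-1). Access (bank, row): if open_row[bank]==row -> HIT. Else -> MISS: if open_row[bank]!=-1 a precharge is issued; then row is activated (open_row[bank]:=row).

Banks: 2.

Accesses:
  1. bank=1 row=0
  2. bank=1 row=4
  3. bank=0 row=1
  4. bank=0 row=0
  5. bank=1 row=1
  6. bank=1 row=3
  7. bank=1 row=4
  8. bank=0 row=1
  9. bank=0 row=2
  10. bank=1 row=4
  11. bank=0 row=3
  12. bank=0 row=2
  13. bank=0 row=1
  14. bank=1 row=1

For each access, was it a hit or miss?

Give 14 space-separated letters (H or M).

Acc 1: bank1 row0 -> MISS (open row0); precharges=0
Acc 2: bank1 row4 -> MISS (open row4); precharges=1
Acc 3: bank0 row1 -> MISS (open row1); precharges=1
Acc 4: bank0 row0 -> MISS (open row0); precharges=2
Acc 5: bank1 row1 -> MISS (open row1); precharges=3
Acc 6: bank1 row3 -> MISS (open row3); precharges=4
Acc 7: bank1 row4 -> MISS (open row4); precharges=5
Acc 8: bank0 row1 -> MISS (open row1); precharges=6
Acc 9: bank0 row2 -> MISS (open row2); precharges=7
Acc 10: bank1 row4 -> HIT
Acc 11: bank0 row3 -> MISS (open row3); precharges=8
Acc 12: bank0 row2 -> MISS (open row2); precharges=9
Acc 13: bank0 row1 -> MISS (open row1); precharges=10
Acc 14: bank1 row1 -> MISS (open row1); precharges=11

Answer: M M M M M M M M M H M M M M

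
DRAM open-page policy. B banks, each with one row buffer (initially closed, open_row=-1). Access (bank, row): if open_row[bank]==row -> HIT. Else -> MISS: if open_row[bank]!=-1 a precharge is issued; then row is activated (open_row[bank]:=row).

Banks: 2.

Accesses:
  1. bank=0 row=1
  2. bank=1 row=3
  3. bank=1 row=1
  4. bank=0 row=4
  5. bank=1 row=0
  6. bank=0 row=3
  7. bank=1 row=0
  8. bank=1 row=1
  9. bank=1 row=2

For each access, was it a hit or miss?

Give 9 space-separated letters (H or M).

Acc 1: bank0 row1 -> MISS (open row1); precharges=0
Acc 2: bank1 row3 -> MISS (open row3); precharges=0
Acc 3: bank1 row1 -> MISS (open row1); precharges=1
Acc 4: bank0 row4 -> MISS (open row4); precharges=2
Acc 5: bank1 row0 -> MISS (open row0); precharges=3
Acc 6: bank0 row3 -> MISS (open row3); precharges=4
Acc 7: bank1 row0 -> HIT
Acc 8: bank1 row1 -> MISS (open row1); precharges=5
Acc 9: bank1 row2 -> MISS (open row2); precharges=6

Answer: M M M M M M H M M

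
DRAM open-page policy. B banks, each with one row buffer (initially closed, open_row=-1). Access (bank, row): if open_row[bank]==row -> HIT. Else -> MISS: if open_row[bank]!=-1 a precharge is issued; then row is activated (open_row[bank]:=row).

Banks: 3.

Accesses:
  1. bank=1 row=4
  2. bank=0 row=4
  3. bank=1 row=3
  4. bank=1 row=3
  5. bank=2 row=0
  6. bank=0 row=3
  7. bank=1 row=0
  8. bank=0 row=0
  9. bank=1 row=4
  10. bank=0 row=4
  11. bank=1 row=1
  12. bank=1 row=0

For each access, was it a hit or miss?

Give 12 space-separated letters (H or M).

Answer: M M M H M M M M M M M M

Derivation:
Acc 1: bank1 row4 -> MISS (open row4); precharges=0
Acc 2: bank0 row4 -> MISS (open row4); precharges=0
Acc 3: bank1 row3 -> MISS (open row3); precharges=1
Acc 4: bank1 row3 -> HIT
Acc 5: bank2 row0 -> MISS (open row0); precharges=1
Acc 6: bank0 row3 -> MISS (open row3); precharges=2
Acc 7: bank1 row0 -> MISS (open row0); precharges=3
Acc 8: bank0 row0 -> MISS (open row0); precharges=4
Acc 9: bank1 row4 -> MISS (open row4); precharges=5
Acc 10: bank0 row4 -> MISS (open row4); precharges=6
Acc 11: bank1 row1 -> MISS (open row1); precharges=7
Acc 12: bank1 row0 -> MISS (open row0); precharges=8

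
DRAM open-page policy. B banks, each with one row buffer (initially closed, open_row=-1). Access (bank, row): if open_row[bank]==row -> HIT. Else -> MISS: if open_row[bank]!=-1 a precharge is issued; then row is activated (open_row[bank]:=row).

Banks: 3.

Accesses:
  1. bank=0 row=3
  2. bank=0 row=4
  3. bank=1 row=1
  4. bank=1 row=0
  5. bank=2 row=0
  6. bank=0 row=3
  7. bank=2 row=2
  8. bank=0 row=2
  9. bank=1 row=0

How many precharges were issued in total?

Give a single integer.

Answer: 5

Derivation:
Acc 1: bank0 row3 -> MISS (open row3); precharges=0
Acc 2: bank0 row4 -> MISS (open row4); precharges=1
Acc 3: bank1 row1 -> MISS (open row1); precharges=1
Acc 4: bank1 row0 -> MISS (open row0); precharges=2
Acc 5: bank2 row0 -> MISS (open row0); precharges=2
Acc 6: bank0 row3 -> MISS (open row3); precharges=3
Acc 7: bank2 row2 -> MISS (open row2); precharges=4
Acc 8: bank0 row2 -> MISS (open row2); precharges=5
Acc 9: bank1 row0 -> HIT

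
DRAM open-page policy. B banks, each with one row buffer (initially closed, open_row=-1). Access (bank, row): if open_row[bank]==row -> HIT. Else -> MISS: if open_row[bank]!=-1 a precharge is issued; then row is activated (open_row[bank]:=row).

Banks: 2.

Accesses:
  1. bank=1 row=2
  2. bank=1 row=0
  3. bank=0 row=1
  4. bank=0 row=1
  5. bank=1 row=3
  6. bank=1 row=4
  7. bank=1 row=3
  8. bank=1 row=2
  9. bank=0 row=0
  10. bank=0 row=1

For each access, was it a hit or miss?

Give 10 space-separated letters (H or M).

Acc 1: bank1 row2 -> MISS (open row2); precharges=0
Acc 2: bank1 row0 -> MISS (open row0); precharges=1
Acc 3: bank0 row1 -> MISS (open row1); precharges=1
Acc 4: bank0 row1 -> HIT
Acc 5: bank1 row3 -> MISS (open row3); precharges=2
Acc 6: bank1 row4 -> MISS (open row4); precharges=3
Acc 7: bank1 row3 -> MISS (open row3); precharges=4
Acc 8: bank1 row2 -> MISS (open row2); precharges=5
Acc 9: bank0 row0 -> MISS (open row0); precharges=6
Acc 10: bank0 row1 -> MISS (open row1); precharges=7

Answer: M M M H M M M M M M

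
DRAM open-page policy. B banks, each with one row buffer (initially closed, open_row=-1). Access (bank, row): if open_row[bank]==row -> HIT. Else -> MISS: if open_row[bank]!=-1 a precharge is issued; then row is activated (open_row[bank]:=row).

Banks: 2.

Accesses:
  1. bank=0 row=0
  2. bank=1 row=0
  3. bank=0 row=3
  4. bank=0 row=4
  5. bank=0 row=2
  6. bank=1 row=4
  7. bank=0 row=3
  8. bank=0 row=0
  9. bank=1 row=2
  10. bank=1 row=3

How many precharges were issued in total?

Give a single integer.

Acc 1: bank0 row0 -> MISS (open row0); precharges=0
Acc 2: bank1 row0 -> MISS (open row0); precharges=0
Acc 3: bank0 row3 -> MISS (open row3); precharges=1
Acc 4: bank0 row4 -> MISS (open row4); precharges=2
Acc 5: bank0 row2 -> MISS (open row2); precharges=3
Acc 6: bank1 row4 -> MISS (open row4); precharges=4
Acc 7: bank0 row3 -> MISS (open row3); precharges=5
Acc 8: bank0 row0 -> MISS (open row0); precharges=6
Acc 9: bank1 row2 -> MISS (open row2); precharges=7
Acc 10: bank1 row3 -> MISS (open row3); precharges=8

Answer: 8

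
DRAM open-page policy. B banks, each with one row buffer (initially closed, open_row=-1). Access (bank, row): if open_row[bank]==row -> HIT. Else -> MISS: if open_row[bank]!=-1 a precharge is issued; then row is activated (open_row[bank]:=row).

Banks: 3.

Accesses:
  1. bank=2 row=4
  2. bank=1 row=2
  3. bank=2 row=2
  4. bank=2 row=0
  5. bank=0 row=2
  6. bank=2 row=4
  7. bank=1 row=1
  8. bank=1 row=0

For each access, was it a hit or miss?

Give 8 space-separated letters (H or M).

Acc 1: bank2 row4 -> MISS (open row4); precharges=0
Acc 2: bank1 row2 -> MISS (open row2); precharges=0
Acc 3: bank2 row2 -> MISS (open row2); precharges=1
Acc 4: bank2 row0 -> MISS (open row0); precharges=2
Acc 5: bank0 row2 -> MISS (open row2); precharges=2
Acc 6: bank2 row4 -> MISS (open row4); precharges=3
Acc 7: bank1 row1 -> MISS (open row1); precharges=4
Acc 8: bank1 row0 -> MISS (open row0); precharges=5

Answer: M M M M M M M M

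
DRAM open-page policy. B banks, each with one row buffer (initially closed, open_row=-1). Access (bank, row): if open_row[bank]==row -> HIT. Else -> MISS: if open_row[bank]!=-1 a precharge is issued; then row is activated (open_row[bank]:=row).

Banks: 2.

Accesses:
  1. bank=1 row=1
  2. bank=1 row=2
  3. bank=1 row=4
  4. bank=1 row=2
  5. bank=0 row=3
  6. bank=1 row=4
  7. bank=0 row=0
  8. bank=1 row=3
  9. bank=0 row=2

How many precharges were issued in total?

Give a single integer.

Answer: 7

Derivation:
Acc 1: bank1 row1 -> MISS (open row1); precharges=0
Acc 2: bank1 row2 -> MISS (open row2); precharges=1
Acc 3: bank1 row4 -> MISS (open row4); precharges=2
Acc 4: bank1 row2 -> MISS (open row2); precharges=3
Acc 5: bank0 row3 -> MISS (open row3); precharges=3
Acc 6: bank1 row4 -> MISS (open row4); precharges=4
Acc 7: bank0 row0 -> MISS (open row0); precharges=5
Acc 8: bank1 row3 -> MISS (open row3); precharges=6
Acc 9: bank0 row2 -> MISS (open row2); precharges=7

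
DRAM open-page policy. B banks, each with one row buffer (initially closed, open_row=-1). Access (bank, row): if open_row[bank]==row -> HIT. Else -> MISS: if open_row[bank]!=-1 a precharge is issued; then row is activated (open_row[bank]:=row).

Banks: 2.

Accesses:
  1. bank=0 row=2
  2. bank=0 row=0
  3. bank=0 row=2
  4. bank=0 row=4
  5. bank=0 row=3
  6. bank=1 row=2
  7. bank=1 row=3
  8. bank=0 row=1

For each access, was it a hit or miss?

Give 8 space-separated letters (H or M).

Answer: M M M M M M M M

Derivation:
Acc 1: bank0 row2 -> MISS (open row2); precharges=0
Acc 2: bank0 row0 -> MISS (open row0); precharges=1
Acc 3: bank0 row2 -> MISS (open row2); precharges=2
Acc 4: bank0 row4 -> MISS (open row4); precharges=3
Acc 5: bank0 row3 -> MISS (open row3); precharges=4
Acc 6: bank1 row2 -> MISS (open row2); precharges=4
Acc 7: bank1 row3 -> MISS (open row3); precharges=5
Acc 8: bank0 row1 -> MISS (open row1); precharges=6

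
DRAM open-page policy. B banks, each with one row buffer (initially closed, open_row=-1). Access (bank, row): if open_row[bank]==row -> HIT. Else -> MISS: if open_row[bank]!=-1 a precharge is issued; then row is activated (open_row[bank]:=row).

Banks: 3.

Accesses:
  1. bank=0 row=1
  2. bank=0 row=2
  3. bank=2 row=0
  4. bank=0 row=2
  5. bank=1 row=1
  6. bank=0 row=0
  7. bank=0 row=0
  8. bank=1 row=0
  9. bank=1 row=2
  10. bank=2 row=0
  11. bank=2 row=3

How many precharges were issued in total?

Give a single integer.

Acc 1: bank0 row1 -> MISS (open row1); precharges=0
Acc 2: bank0 row2 -> MISS (open row2); precharges=1
Acc 3: bank2 row0 -> MISS (open row0); precharges=1
Acc 4: bank0 row2 -> HIT
Acc 5: bank1 row1 -> MISS (open row1); precharges=1
Acc 6: bank0 row0 -> MISS (open row0); precharges=2
Acc 7: bank0 row0 -> HIT
Acc 8: bank1 row0 -> MISS (open row0); precharges=3
Acc 9: bank1 row2 -> MISS (open row2); precharges=4
Acc 10: bank2 row0 -> HIT
Acc 11: bank2 row3 -> MISS (open row3); precharges=5

Answer: 5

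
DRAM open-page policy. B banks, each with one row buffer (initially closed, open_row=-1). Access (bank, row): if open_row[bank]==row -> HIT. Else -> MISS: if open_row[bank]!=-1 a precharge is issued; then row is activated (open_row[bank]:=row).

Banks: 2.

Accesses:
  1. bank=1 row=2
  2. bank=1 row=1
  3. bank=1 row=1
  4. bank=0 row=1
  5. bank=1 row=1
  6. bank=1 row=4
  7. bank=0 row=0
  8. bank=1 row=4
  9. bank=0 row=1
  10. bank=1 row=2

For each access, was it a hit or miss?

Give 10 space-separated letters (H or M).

Answer: M M H M H M M H M M

Derivation:
Acc 1: bank1 row2 -> MISS (open row2); precharges=0
Acc 2: bank1 row1 -> MISS (open row1); precharges=1
Acc 3: bank1 row1 -> HIT
Acc 4: bank0 row1 -> MISS (open row1); precharges=1
Acc 5: bank1 row1 -> HIT
Acc 6: bank1 row4 -> MISS (open row4); precharges=2
Acc 7: bank0 row0 -> MISS (open row0); precharges=3
Acc 8: bank1 row4 -> HIT
Acc 9: bank0 row1 -> MISS (open row1); precharges=4
Acc 10: bank1 row2 -> MISS (open row2); precharges=5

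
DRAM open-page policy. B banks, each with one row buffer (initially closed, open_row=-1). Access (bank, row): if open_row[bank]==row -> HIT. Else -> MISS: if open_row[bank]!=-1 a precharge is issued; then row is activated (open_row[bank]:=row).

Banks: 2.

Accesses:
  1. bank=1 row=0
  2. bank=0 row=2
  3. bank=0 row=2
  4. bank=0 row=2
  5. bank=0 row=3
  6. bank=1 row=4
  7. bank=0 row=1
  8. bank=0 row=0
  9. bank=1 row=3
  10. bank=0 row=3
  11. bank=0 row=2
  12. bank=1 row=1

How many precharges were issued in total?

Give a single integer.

Answer: 8

Derivation:
Acc 1: bank1 row0 -> MISS (open row0); precharges=0
Acc 2: bank0 row2 -> MISS (open row2); precharges=0
Acc 3: bank0 row2 -> HIT
Acc 4: bank0 row2 -> HIT
Acc 5: bank0 row3 -> MISS (open row3); precharges=1
Acc 6: bank1 row4 -> MISS (open row4); precharges=2
Acc 7: bank0 row1 -> MISS (open row1); precharges=3
Acc 8: bank0 row0 -> MISS (open row0); precharges=4
Acc 9: bank1 row3 -> MISS (open row3); precharges=5
Acc 10: bank0 row3 -> MISS (open row3); precharges=6
Acc 11: bank0 row2 -> MISS (open row2); precharges=7
Acc 12: bank1 row1 -> MISS (open row1); precharges=8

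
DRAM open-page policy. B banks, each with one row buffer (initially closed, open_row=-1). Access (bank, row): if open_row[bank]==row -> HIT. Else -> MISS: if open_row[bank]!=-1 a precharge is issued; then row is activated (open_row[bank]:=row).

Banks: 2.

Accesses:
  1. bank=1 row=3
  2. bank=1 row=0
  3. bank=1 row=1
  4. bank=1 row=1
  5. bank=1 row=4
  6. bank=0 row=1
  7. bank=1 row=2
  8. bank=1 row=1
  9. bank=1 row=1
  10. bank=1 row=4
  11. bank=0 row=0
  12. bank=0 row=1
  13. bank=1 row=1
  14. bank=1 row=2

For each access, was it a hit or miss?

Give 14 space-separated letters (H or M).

Acc 1: bank1 row3 -> MISS (open row3); precharges=0
Acc 2: bank1 row0 -> MISS (open row0); precharges=1
Acc 3: bank1 row1 -> MISS (open row1); precharges=2
Acc 4: bank1 row1 -> HIT
Acc 5: bank1 row4 -> MISS (open row4); precharges=3
Acc 6: bank0 row1 -> MISS (open row1); precharges=3
Acc 7: bank1 row2 -> MISS (open row2); precharges=4
Acc 8: bank1 row1 -> MISS (open row1); precharges=5
Acc 9: bank1 row1 -> HIT
Acc 10: bank1 row4 -> MISS (open row4); precharges=6
Acc 11: bank0 row0 -> MISS (open row0); precharges=7
Acc 12: bank0 row1 -> MISS (open row1); precharges=8
Acc 13: bank1 row1 -> MISS (open row1); precharges=9
Acc 14: bank1 row2 -> MISS (open row2); precharges=10

Answer: M M M H M M M M H M M M M M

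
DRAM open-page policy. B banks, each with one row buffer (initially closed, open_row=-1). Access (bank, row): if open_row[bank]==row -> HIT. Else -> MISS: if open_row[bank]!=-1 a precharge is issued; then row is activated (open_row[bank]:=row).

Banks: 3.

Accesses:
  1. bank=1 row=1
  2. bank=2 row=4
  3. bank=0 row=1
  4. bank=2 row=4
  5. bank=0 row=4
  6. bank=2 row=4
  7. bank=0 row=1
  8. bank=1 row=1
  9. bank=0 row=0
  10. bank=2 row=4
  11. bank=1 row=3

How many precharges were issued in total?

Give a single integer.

Acc 1: bank1 row1 -> MISS (open row1); precharges=0
Acc 2: bank2 row4 -> MISS (open row4); precharges=0
Acc 3: bank0 row1 -> MISS (open row1); precharges=0
Acc 4: bank2 row4 -> HIT
Acc 5: bank0 row4 -> MISS (open row4); precharges=1
Acc 6: bank2 row4 -> HIT
Acc 7: bank0 row1 -> MISS (open row1); precharges=2
Acc 8: bank1 row1 -> HIT
Acc 9: bank0 row0 -> MISS (open row0); precharges=3
Acc 10: bank2 row4 -> HIT
Acc 11: bank1 row3 -> MISS (open row3); precharges=4

Answer: 4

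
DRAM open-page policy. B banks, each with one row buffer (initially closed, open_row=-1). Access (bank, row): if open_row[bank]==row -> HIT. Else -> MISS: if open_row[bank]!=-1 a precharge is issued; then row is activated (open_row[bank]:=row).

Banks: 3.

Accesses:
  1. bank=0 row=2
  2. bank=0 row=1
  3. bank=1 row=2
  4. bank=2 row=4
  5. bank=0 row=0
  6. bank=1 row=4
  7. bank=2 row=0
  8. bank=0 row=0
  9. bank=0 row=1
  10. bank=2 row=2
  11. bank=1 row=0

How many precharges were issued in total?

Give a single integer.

Answer: 7

Derivation:
Acc 1: bank0 row2 -> MISS (open row2); precharges=0
Acc 2: bank0 row1 -> MISS (open row1); precharges=1
Acc 3: bank1 row2 -> MISS (open row2); precharges=1
Acc 4: bank2 row4 -> MISS (open row4); precharges=1
Acc 5: bank0 row0 -> MISS (open row0); precharges=2
Acc 6: bank1 row4 -> MISS (open row4); precharges=3
Acc 7: bank2 row0 -> MISS (open row0); precharges=4
Acc 8: bank0 row0 -> HIT
Acc 9: bank0 row1 -> MISS (open row1); precharges=5
Acc 10: bank2 row2 -> MISS (open row2); precharges=6
Acc 11: bank1 row0 -> MISS (open row0); precharges=7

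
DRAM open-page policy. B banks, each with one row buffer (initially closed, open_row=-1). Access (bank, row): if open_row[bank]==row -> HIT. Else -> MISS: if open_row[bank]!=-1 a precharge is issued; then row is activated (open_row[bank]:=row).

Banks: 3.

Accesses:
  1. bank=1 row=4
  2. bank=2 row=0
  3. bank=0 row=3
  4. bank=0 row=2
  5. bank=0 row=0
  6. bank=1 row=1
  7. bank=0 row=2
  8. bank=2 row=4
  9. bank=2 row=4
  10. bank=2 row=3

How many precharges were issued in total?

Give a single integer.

Answer: 6

Derivation:
Acc 1: bank1 row4 -> MISS (open row4); precharges=0
Acc 2: bank2 row0 -> MISS (open row0); precharges=0
Acc 3: bank0 row3 -> MISS (open row3); precharges=0
Acc 4: bank0 row2 -> MISS (open row2); precharges=1
Acc 5: bank0 row0 -> MISS (open row0); precharges=2
Acc 6: bank1 row1 -> MISS (open row1); precharges=3
Acc 7: bank0 row2 -> MISS (open row2); precharges=4
Acc 8: bank2 row4 -> MISS (open row4); precharges=5
Acc 9: bank2 row4 -> HIT
Acc 10: bank2 row3 -> MISS (open row3); precharges=6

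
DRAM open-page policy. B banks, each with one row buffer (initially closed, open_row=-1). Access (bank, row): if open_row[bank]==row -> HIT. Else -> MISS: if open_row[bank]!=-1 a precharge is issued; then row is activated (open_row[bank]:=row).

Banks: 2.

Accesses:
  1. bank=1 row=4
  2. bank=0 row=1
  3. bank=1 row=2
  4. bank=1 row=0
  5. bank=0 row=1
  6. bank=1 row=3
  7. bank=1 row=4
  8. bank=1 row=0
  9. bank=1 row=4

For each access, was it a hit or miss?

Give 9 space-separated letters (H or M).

Answer: M M M M H M M M M

Derivation:
Acc 1: bank1 row4 -> MISS (open row4); precharges=0
Acc 2: bank0 row1 -> MISS (open row1); precharges=0
Acc 3: bank1 row2 -> MISS (open row2); precharges=1
Acc 4: bank1 row0 -> MISS (open row0); precharges=2
Acc 5: bank0 row1 -> HIT
Acc 6: bank1 row3 -> MISS (open row3); precharges=3
Acc 7: bank1 row4 -> MISS (open row4); precharges=4
Acc 8: bank1 row0 -> MISS (open row0); precharges=5
Acc 9: bank1 row4 -> MISS (open row4); precharges=6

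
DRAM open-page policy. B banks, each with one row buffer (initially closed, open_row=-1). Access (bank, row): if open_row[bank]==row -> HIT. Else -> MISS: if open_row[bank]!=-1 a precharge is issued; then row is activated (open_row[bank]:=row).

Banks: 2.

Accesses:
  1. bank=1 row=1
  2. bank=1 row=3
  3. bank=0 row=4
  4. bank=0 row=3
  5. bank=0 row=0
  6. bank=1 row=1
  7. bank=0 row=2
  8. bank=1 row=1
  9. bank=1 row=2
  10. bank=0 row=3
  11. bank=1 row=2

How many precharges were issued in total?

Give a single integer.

Answer: 7

Derivation:
Acc 1: bank1 row1 -> MISS (open row1); precharges=0
Acc 2: bank1 row3 -> MISS (open row3); precharges=1
Acc 3: bank0 row4 -> MISS (open row4); precharges=1
Acc 4: bank0 row3 -> MISS (open row3); precharges=2
Acc 5: bank0 row0 -> MISS (open row0); precharges=3
Acc 6: bank1 row1 -> MISS (open row1); precharges=4
Acc 7: bank0 row2 -> MISS (open row2); precharges=5
Acc 8: bank1 row1 -> HIT
Acc 9: bank1 row2 -> MISS (open row2); precharges=6
Acc 10: bank0 row3 -> MISS (open row3); precharges=7
Acc 11: bank1 row2 -> HIT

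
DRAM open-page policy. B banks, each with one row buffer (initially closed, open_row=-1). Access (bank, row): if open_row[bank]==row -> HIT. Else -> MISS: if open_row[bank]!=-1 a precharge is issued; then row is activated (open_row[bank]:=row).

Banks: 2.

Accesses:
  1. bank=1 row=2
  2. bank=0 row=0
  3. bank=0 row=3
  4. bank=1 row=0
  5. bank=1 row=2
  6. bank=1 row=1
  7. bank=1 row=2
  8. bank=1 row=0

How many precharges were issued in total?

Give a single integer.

Answer: 6

Derivation:
Acc 1: bank1 row2 -> MISS (open row2); precharges=0
Acc 2: bank0 row0 -> MISS (open row0); precharges=0
Acc 3: bank0 row3 -> MISS (open row3); precharges=1
Acc 4: bank1 row0 -> MISS (open row0); precharges=2
Acc 5: bank1 row2 -> MISS (open row2); precharges=3
Acc 6: bank1 row1 -> MISS (open row1); precharges=4
Acc 7: bank1 row2 -> MISS (open row2); precharges=5
Acc 8: bank1 row0 -> MISS (open row0); precharges=6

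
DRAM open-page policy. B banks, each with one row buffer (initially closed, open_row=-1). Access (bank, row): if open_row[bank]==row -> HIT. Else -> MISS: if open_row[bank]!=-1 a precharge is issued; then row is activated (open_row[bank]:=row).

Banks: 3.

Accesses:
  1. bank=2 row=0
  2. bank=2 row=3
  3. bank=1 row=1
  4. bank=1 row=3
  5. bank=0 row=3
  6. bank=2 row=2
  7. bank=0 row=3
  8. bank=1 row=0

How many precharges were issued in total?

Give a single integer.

Answer: 4

Derivation:
Acc 1: bank2 row0 -> MISS (open row0); precharges=0
Acc 2: bank2 row3 -> MISS (open row3); precharges=1
Acc 3: bank1 row1 -> MISS (open row1); precharges=1
Acc 4: bank1 row3 -> MISS (open row3); precharges=2
Acc 5: bank0 row3 -> MISS (open row3); precharges=2
Acc 6: bank2 row2 -> MISS (open row2); precharges=3
Acc 7: bank0 row3 -> HIT
Acc 8: bank1 row0 -> MISS (open row0); precharges=4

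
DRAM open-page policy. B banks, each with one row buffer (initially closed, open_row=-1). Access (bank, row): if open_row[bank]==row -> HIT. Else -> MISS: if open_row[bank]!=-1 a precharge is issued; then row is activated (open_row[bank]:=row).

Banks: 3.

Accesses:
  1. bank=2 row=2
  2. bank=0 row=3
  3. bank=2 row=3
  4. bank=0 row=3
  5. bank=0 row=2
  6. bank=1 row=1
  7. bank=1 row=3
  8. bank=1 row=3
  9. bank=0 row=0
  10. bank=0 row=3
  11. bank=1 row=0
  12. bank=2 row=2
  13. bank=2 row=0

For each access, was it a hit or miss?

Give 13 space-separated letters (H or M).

Answer: M M M H M M M H M M M M M

Derivation:
Acc 1: bank2 row2 -> MISS (open row2); precharges=0
Acc 2: bank0 row3 -> MISS (open row3); precharges=0
Acc 3: bank2 row3 -> MISS (open row3); precharges=1
Acc 4: bank0 row3 -> HIT
Acc 5: bank0 row2 -> MISS (open row2); precharges=2
Acc 6: bank1 row1 -> MISS (open row1); precharges=2
Acc 7: bank1 row3 -> MISS (open row3); precharges=3
Acc 8: bank1 row3 -> HIT
Acc 9: bank0 row0 -> MISS (open row0); precharges=4
Acc 10: bank0 row3 -> MISS (open row3); precharges=5
Acc 11: bank1 row0 -> MISS (open row0); precharges=6
Acc 12: bank2 row2 -> MISS (open row2); precharges=7
Acc 13: bank2 row0 -> MISS (open row0); precharges=8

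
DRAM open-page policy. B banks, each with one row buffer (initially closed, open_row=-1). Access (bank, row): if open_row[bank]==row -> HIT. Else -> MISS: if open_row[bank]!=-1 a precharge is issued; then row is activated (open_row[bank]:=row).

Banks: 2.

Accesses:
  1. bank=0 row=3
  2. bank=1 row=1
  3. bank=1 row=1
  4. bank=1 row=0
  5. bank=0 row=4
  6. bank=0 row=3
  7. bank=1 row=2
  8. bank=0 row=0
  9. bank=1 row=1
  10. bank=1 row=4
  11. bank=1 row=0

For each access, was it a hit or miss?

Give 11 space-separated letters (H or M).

Answer: M M H M M M M M M M M

Derivation:
Acc 1: bank0 row3 -> MISS (open row3); precharges=0
Acc 2: bank1 row1 -> MISS (open row1); precharges=0
Acc 3: bank1 row1 -> HIT
Acc 4: bank1 row0 -> MISS (open row0); precharges=1
Acc 5: bank0 row4 -> MISS (open row4); precharges=2
Acc 6: bank0 row3 -> MISS (open row3); precharges=3
Acc 7: bank1 row2 -> MISS (open row2); precharges=4
Acc 8: bank0 row0 -> MISS (open row0); precharges=5
Acc 9: bank1 row1 -> MISS (open row1); precharges=6
Acc 10: bank1 row4 -> MISS (open row4); precharges=7
Acc 11: bank1 row0 -> MISS (open row0); precharges=8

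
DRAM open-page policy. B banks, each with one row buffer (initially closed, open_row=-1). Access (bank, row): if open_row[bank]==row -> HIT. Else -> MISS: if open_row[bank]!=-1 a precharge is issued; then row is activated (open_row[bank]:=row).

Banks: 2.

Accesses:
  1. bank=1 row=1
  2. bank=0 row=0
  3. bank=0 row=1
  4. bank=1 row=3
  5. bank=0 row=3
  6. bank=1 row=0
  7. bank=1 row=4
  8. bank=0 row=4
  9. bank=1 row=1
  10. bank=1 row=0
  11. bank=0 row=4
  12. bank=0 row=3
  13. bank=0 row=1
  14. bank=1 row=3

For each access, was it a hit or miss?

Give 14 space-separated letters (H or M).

Answer: M M M M M M M M M M H M M M

Derivation:
Acc 1: bank1 row1 -> MISS (open row1); precharges=0
Acc 2: bank0 row0 -> MISS (open row0); precharges=0
Acc 3: bank0 row1 -> MISS (open row1); precharges=1
Acc 4: bank1 row3 -> MISS (open row3); precharges=2
Acc 5: bank0 row3 -> MISS (open row3); precharges=3
Acc 6: bank1 row0 -> MISS (open row0); precharges=4
Acc 7: bank1 row4 -> MISS (open row4); precharges=5
Acc 8: bank0 row4 -> MISS (open row4); precharges=6
Acc 9: bank1 row1 -> MISS (open row1); precharges=7
Acc 10: bank1 row0 -> MISS (open row0); precharges=8
Acc 11: bank0 row4 -> HIT
Acc 12: bank0 row3 -> MISS (open row3); precharges=9
Acc 13: bank0 row1 -> MISS (open row1); precharges=10
Acc 14: bank1 row3 -> MISS (open row3); precharges=11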